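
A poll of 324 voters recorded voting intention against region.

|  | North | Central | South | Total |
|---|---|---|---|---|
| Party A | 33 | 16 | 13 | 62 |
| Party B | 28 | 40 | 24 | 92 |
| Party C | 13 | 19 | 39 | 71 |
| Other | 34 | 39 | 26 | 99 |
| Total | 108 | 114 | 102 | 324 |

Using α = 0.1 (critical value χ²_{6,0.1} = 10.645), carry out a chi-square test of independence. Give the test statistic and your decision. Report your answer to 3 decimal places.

Grand total N = 324.
Expected counts (row total × column total / N):
  Party A, North: 62×108/324 = 20.6667
  Party A, Central: 62×114/324 = 21.8148
  Party A, South: 62×102/324 = 19.5185
  Party B, North: 92×108/324 = 30.6667
  Party B, Central: 92×114/324 = 32.3704
  Party B, South: 92×102/324 = 28.9630
  Party C, North: 71×108/324 = 23.6667
  Party C, Central: 71×114/324 = 24.9815
  Party C, South: 71×102/324 = 22.3519
  Other, North: 99×108/324 = 33.0000
  Other, Central: 99×114/324 = 34.8333
  Other, South: 99×102/324 = 31.1667
Contributions (O − E)²/E:
  (33 − 20.6667)²/20.6667 = 7.3602
  (16 − 21.8148)²/21.8148 = 1.5500
  (13 − 19.5185)²/19.5185 = 2.1770
  (28 − 30.6667)²/30.6667 = 0.2319
  (40 − 32.3704)²/32.3704 = 1.7983
  (24 − 28.9630)²/28.9630 = 0.8504
  (13 − 23.6667)²/23.6667 = 4.8075
  (19 − 24.9815)²/24.9815 = 1.4322
  (39 − 22.3519)²/22.3519 = 12.3998
  (34 − 33.0000)²/33.0000 = 0.0303
  (39 − 34.8333)²/34.8333 = 0.4984
  (26 − 31.1667)²/31.1667 = 0.8565
χ² = 7.3602 + 1.5500 + 2.1770 + 0.2319 + 1.7983 + 0.8504 + 4.8075 + 1.4322 + 12.3998 + 0.0303 + 0.4984 + 0.8565 = 33.993
df = (4−1)(3−1) = 6. Since 33.993 > 10.645, reject the null hypothesis of independence at α = 0.1.

33.993; reject H₀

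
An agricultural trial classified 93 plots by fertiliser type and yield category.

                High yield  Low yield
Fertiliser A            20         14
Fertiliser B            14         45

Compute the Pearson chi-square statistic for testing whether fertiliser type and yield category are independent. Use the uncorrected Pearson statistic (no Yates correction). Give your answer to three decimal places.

Row totals: 34, 59. Column totals: 34, 59. Grand total N = 93.
Expected counts (row total × column total / N):
  Fertiliser A, High yield: 34×34/93 = 12.4301
  Fertiliser A, Low yield: 34×59/93 = 21.5699
  Fertiliser B, High yield: 59×34/93 = 21.5699
  Fertiliser B, Low yield: 59×59/93 = 37.4301
Contributions (O − E)²/E:
  (20 − 12.4301)²/12.4301 = 4.6101
  (14 − 21.5699)²/21.5699 = 2.6566
  (14 − 21.5699)²/21.5699 = 2.6566
  (45 − 37.4301)²/37.4301 = 1.5309
χ² = 4.6101 + 2.6566 + 2.6566 + 1.5309 = 11.454

11.454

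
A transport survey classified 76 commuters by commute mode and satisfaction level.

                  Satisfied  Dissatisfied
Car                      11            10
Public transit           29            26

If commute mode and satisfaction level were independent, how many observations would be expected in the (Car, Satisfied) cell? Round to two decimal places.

11.05

Row total (Car) = 21; column total (Satisfied) = 40; grand total N = 76.
Expected count = (row total × column total) / N = 21 × 40 / 76 = 11.05.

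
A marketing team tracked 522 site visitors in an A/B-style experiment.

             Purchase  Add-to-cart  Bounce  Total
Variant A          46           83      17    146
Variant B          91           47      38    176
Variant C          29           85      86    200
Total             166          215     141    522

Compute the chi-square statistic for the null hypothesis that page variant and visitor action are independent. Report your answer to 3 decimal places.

Grand total N = 522.
Expected counts (row total × column total / N):
  Variant A, Purchase: 146×166/522 = 46.42912
  Variant A, Add-to-cart: 146×215/522 = 60.13410
  Variant A, Bounce: 146×141/522 = 39.43678
  Variant B, Purchase: 176×166/522 = 55.96935
  Variant B, Add-to-cart: 176×215/522 = 72.49042
  Variant B, Bounce: 176×141/522 = 47.54023
  Variant C, Purchase: 200×166/522 = 63.60153
  Variant C, Add-to-cart: 200×215/522 = 82.37548
  Variant C, Bounce: 200×141/522 = 54.02299
Contributions (O − E)²/E:
  (46 − 46.42912)²/46.42912 = 0.0040
  (83 − 60.13410)²/60.13410 = 8.6947
  (17 − 39.43678)²/39.43678 = 12.7650
  (91 − 55.96935)²/55.96935 = 21.9253
  (47 − 72.49042)²/72.49042 = 8.9634
  (38 − 47.54023)²/47.54023 = 1.9145
  (29 − 63.60153)²/63.60153 = 18.8245
  (85 − 82.37548)²/82.37548 = 0.0836
  (86 − 54.02299)²/54.02299 = 18.9277
χ² = 0.0040 + 8.6947 + 12.7650 + 21.9253 + 8.9634 + 1.9145 + 18.8245 + 0.0836 + 18.9277 = 92.103

92.103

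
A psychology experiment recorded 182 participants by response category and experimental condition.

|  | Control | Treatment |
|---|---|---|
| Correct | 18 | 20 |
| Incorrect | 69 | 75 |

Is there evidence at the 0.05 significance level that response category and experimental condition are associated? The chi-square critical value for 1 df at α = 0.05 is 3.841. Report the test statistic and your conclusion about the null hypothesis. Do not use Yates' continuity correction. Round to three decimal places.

0.004; fail to reject H₀

Row totals: 38, 144. Column totals: 87, 95. Grand total N = 182.
Expected counts (row total × column total / N):
  Correct, Control: 38×87/182 = 18.1648
  Correct, Treatment: 38×95/182 = 19.8352
  Incorrect, Control: 144×87/182 = 68.8352
  Incorrect, Treatment: 144×95/182 = 75.1648
Contributions (O − E)²/E:
  (18 − 18.1648)²/18.1648 = 0.0015
  (20 − 19.8352)²/19.8352 = 0.0014
  (69 − 68.8352)²/68.8352 = 0.0004
  (75 − 75.1648)²/75.1648 = 0.0004
χ² = 0.0015 + 0.0014 + 0.0004 + 0.0004 = 0.004
df = (2−1)(2−1) = 1. Since 0.004 < 3.841, fail to reject the null hypothesis of independence at α = 0.05.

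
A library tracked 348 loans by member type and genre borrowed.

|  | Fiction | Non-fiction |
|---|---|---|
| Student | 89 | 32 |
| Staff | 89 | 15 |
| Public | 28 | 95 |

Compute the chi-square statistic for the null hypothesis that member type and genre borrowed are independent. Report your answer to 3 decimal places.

107.880

Row totals: 121, 104, 123. Column totals: 206, 142. Grand total N = 348.
Expected counts (row total × column total / N):
  Student, Fiction: 121×206/348 = 71.62644
  Student, Non-fiction: 121×142/348 = 49.37356
  Staff, Fiction: 104×206/348 = 61.56322
  Staff, Non-fiction: 104×142/348 = 42.43678
  Public, Fiction: 123×206/348 = 72.81034
  Public, Non-fiction: 123×142/348 = 50.18966
Contributions (O − E)²/E:
  (89 − 71.62644)²/71.62644 = 4.2141
  (32 − 49.37356)²/49.37356 = 6.1134
  (89 − 61.56322)²/61.56322 = 12.2277
  (15 − 42.43678)²/42.43678 = 17.7388
  (28 − 72.81034)²/72.81034 = 27.5780
  (95 − 50.18966)²/50.18966 = 40.0076
χ² = 4.2141 + 6.1134 + 12.2277 + 17.7388 + 27.5780 + 40.0076 = 107.880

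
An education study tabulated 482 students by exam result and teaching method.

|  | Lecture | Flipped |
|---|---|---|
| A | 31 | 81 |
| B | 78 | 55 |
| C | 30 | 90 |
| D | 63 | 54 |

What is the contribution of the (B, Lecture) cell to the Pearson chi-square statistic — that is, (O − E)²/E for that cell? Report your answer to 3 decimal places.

Row total (B) = 133; column total (Lecture) = 202; N = 482.
Expected count E = 133 × 202 / 482 = 55.73859.
Contribution = (O − E)²/E = (78 − 55.73859)² / 55.73859 = 8.891.

8.891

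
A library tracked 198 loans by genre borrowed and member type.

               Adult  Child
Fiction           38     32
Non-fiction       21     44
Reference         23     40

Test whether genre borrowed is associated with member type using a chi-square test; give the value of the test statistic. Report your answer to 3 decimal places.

7.627

Row totals: 70, 65, 63. Column totals: 82, 116. Grand total N = 198.
Expected counts (row total × column total / N):
  Fiction, Adult: 70×82/198 = 28.9899
  Fiction, Child: 70×116/198 = 41.0101
  Non-fiction, Adult: 65×82/198 = 26.9192
  Non-fiction, Child: 65×116/198 = 38.0808
  Reference, Adult: 63×82/198 = 26.0909
  Reference, Child: 63×116/198 = 36.9091
Contributions (O − E)²/E:
  (38 − 28.9899)²/28.9899 = 2.8004
  (32 − 41.0101)²/41.0101 = 1.9796
  (21 − 26.9192)²/26.9192 = 1.3016
  (44 − 38.0808)²/38.0808 = 0.9201
  (23 − 26.0909)²/26.0909 = 0.3662
  (40 − 36.9091)²/36.9091 = 0.2588
χ² = 2.8004 + 1.9796 + 1.3016 + 0.9201 + 0.3662 + 0.2588 = 7.627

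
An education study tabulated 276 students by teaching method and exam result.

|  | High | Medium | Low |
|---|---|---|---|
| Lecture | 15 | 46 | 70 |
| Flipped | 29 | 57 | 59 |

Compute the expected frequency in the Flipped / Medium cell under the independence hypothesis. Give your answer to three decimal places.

54.112

Row total (Flipped) = 145; column total (Medium) = 103; grand total N = 276.
Expected count = (row total × column total) / N = 145 × 103 / 276 = 54.112.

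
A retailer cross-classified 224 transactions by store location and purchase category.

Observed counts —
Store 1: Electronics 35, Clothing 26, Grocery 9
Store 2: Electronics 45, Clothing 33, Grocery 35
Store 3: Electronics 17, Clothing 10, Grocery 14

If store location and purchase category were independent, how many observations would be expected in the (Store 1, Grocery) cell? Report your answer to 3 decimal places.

18.125

Row total (Store 1) = 70; column total (Grocery) = 58; grand total N = 224.
Expected count = (row total × column total) / N = 70 × 58 / 224 = 18.125.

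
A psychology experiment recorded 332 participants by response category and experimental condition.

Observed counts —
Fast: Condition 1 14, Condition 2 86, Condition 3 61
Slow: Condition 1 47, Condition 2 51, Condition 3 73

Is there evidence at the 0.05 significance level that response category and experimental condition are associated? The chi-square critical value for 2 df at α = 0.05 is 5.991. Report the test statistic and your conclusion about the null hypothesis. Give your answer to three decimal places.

Row totals: 161, 171. Column totals: 61, 137, 134. Grand total N = 332.
Expected counts (row total × column total / N):
  Fast, Condition 1: 161×61/332 = 29.58133
  Fast, Condition 2: 161×137/332 = 66.43675
  Fast, Condition 3: 161×134/332 = 64.98193
  Slow, Condition 1: 171×61/332 = 31.41867
  Slow, Condition 2: 171×137/332 = 70.56325
  Slow, Condition 3: 171×134/332 = 69.01807
Contributions (O − E)²/E:
  (14 − 29.58133)²/29.58133 = 8.2071
  (86 − 66.43675)²/66.43675 = 5.7607
  (61 − 64.98193)²/64.98193 = 0.2440
  (47 − 31.41867)²/31.41867 = 7.7272
  (51 − 70.56325)²/70.56325 = 5.4238
  (73 − 69.01807)²/69.01807 = 0.2297
χ² = 8.2071 + 5.7607 + 0.2440 + 7.7272 + 5.4238 + 0.2297 = 27.593
df = (2−1)(3−1) = 2. Since 27.593 > 5.991, reject the null hypothesis of independence at α = 0.05.

27.593; reject H₀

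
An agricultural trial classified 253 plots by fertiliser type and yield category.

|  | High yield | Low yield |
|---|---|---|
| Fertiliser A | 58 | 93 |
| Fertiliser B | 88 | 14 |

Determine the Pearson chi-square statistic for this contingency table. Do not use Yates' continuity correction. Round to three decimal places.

Row totals: 151, 102. Column totals: 146, 107. Grand total N = 253.
Expected counts (row total × column total / N):
  Fertiliser A, High yield: 151×146/253 = 87.1383
  Fertiliser A, Low yield: 151×107/253 = 63.8617
  Fertiliser B, High yield: 102×146/253 = 58.8617
  Fertiliser B, Low yield: 102×107/253 = 43.1383
Contributions (O − E)²/E:
  (58 − 87.1383)²/87.1383 = 9.7436
  (93 − 63.8617)²/63.8617 = 13.2950
  (88 − 58.8617)²/58.8617 = 14.4243
  (14 − 43.1383)²/43.1383 = 19.6818
χ² = 9.7436 + 13.2950 + 14.4243 + 19.6818 = 57.145

57.145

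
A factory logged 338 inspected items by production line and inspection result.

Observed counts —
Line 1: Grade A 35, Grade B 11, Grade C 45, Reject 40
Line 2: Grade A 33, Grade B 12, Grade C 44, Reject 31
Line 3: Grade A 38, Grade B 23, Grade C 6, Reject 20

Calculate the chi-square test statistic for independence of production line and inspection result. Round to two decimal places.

Row totals: 131, 120, 87. Column totals: 106, 46, 95, 91. Grand total N = 338.
Expected counts (row total × column total / N):
  Line 1, Grade A: 131×106/338 = 41.0828
  Line 1, Grade B: 131×46/338 = 17.8284
  Line 1, Grade C: 131×95/338 = 36.8195
  Line 1, Reject: 131×91/338 = 35.2692
  Line 2, Grade A: 120×106/338 = 37.6331
  Line 2, Grade B: 120×46/338 = 16.3314
  Line 2, Grade C: 120×95/338 = 33.7278
  Line 2, Reject: 120×91/338 = 32.3077
  Line 3, Grade A: 87×106/338 = 27.2840
  Line 3, Grade B: 87×46/338 = 11.8402
  Line 3, Grade C: 87×95/338 = 24.4527
  Line 3, Reject: 87×91/338 = 23.4231
Contributions (O − E)²/E:
  (35 − 41.0828)²/41.0828 = 0.9006
  (11 − 17.8284)²/17.8284 = 2.6153
  (45 − 36.8195)²/36.8195 = 1.8175
  (40 − 35.2692)²/35.2692 = 0.6346
  (33 − 37.6331)²/37.6331 = 0.5704
  (12 − 16.3314)²/16.3314 = 1.1488
  (44 − 33.7278)²/33.7278 = 3.1285
  (31 − 32.3077)²/32.3077 = 0.0529
  (38 − 27.2840)²/27.2840 = 4.2088
  (23 − 11.8402)²/11.8402 = 10.5185
  (6 − 24.4527)²/24.4527 = 13.9249
  (20 − 23.4231)²/23.4231 = 0.5003
χ² = 0.9006 + 2.6153 + 1.8175 + 0.6346 + 0.5704 + 1.1488 + 3.1285 + 0.0529 + 4.2088 + 10.5185 + 13.9249 + 0.5003 = 40.02

40.02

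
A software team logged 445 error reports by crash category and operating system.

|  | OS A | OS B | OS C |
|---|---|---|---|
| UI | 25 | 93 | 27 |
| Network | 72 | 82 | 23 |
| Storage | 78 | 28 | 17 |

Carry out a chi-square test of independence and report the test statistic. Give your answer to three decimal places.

63.067

Row totals: 145, 177, 123. Column totals: 175, 203, 67. Grand total N = 445.
Expected counts (row total × column total / N):
  UI, OS A: 145×175/445 = 57.0225
  UI, OS B: 145×203/445 = 66.1461
  UI, OS C: 145×67/445 = 21.8315
  Network, OS A: 177×175/445 = 69.6067
  Network, OS B: 177×203/445 = 80.7438
  Network, OS C: 177×67/445 = 26.6494
  Storage, OS A: 123×175/445 = 48.3708
  Storage, OS B: 123×203/445 = 56.1101
  Storage, OS C: 123×67/445 = 18.5191
Contributions (O − E)²/E:
  (25 − 57.0225)²/57.0225 = 17.9831
  (93 − 66.1461)²/66.1461 = 10.9021
  (27 − 21.8315)²/21.8315 = 1.2236
  (72 − 69.6067)²/69.6067 = 0.0823
  (82 − 80.7438)²/80.7438 = 0.0195
  (23 − 26.6494)²/26.6494 = 0.4998
  (78 − 48.3708)²/48.3708 = 18.1492
  (28 − 56.1101)²/56.1101 = 14.0826
  (17 − 18.5191)²/18.5191 = 0.1246
χ² = 17.9831 + 10.9021 + 1.2236 + 0.0823 + 0.0195 + 0.4998 + 18.1492 + 14.0826 + 0.1246 = 63.067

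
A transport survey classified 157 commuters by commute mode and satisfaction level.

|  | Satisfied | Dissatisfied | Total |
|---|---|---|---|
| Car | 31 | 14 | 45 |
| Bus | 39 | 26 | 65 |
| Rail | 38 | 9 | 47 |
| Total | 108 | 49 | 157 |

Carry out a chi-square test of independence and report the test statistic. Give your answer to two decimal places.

Grand total N = 157.
Expected counts (row total × column total / N):
  Car, Satisfied: 45×108/157 = 30.955
  Car, Dissatisfied: 45×49/157 = 14.045
  Bus, Satisfied: 65×108/157 = 44.713
  Bus, Dissatisfied: 65×49/157 = 20.287
  Rail, Satisfied: 47×108/157 = 32.331
  Rail, Dissatisfied: 47×49/157 = 14.669
Contributions (O − E)²/E:
  (31 − 30.955)²/30.955 = 0.0001
  (14 − 14.045)²/14.045 = 0.0001
  (39 − 44.713)²/44.713 = 0.7300
  (26 − 20.287)²/20.287 = 1.6088
  (38 − 32.331)²/32.331 = 0.9940
  (9 − 14.669)²/14.669 = 2.1908
χ² = 0.0001 + 0.0001 + 0.7300 + 1.6088 + 0.9940 + 2.1908 = 5.52

5.52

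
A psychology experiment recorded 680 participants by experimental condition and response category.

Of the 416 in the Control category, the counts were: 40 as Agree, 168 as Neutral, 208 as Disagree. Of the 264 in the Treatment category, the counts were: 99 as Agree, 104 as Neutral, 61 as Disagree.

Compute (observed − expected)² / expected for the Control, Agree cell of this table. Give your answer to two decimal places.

Row total (Control) = 416; column total (Agree) = 139; N = 680.
Expected count E = 416 × 139 / 680 = 85.0353.
Contribution = (O − E)²/E = (40 − 85.0353)² / 85.0353 = 23.85.

23.85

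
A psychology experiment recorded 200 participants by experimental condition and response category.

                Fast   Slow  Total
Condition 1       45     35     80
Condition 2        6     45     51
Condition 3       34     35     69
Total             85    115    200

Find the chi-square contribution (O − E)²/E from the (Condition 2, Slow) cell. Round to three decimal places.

8.379

Row total (Condition 2) = 51; column total (Slow) = 115; N = 200.
Expected count E = 51 × 115 / 200 = 29.3250.
Contribution = (O − E)²/E = (45 − 29.3250)² / 29.3250 = 8.379.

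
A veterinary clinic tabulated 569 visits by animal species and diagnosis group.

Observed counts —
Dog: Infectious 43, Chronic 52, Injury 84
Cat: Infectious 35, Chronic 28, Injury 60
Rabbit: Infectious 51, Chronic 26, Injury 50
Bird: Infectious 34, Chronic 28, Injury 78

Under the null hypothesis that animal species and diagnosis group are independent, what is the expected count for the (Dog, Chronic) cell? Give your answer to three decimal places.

Row total (Dog) = 179; column total (Chronic) = 134; grand total N = 569.
Expected count = (row total × column total) / N = 179 × 134 / 569 = 42.155.

42.155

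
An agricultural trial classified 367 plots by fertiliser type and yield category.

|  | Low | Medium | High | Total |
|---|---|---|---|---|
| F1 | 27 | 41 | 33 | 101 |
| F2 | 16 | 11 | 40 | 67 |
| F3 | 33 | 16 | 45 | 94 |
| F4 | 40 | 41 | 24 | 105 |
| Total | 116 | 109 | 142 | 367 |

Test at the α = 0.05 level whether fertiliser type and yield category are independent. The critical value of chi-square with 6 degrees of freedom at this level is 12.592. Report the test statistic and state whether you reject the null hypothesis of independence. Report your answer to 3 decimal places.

37.421; reject H₀

Grand total N = 367.
Expected counts (row total × column total / N):
  F1, Low: 101×116/367 = 31.92371
  F1, Medium: 101×109/367 = 29.99728
  F1, High: 101×142/367 = 39.07902
  F2, Low: 67×116/367 = 21.17711
  F2, Medium: 67×109/367 = 19.89918
  F2, High: 67×142/367 = 25.92371
  F3, Low: 94×116/367 = 29.71117
  F3, Medium: 94×109/367 = 27.91826
  F3, High: 94×142/367 = 36.37057
  F4, Low: 105×116/367 = 33.18801
  F4, Medium: 105×109/367 = 31.18529
  F4, High: 105×142/367 = 40.62670
Contributions (O − E)²/E:
  (27 − 31.92371)²/31.92371 = 0.7594
  (41 − 29.99728)²/29.99728 = 4.0357
  (33 − 39.07902)²/39.07902 = 0.9456
  (16 − 21.17711)²/21.17711 = 1.2656
  (11 − 19.89918)²/19.89918 = 3.9798
  (40 − 25.92371)²/25.92371 = 7.6433
  (33 − 29.71117)²/29.71117 = 0.3641
  (16 − 27.91826)²/27.91826 = 5.0879
  (45 − 36.37057)²/36.37057 = 2.0475
  (40 − 33.18801)²/33.18801 = 1.3982
  (41 − 31.18529)²/31.18529 = 3.0889
  (24 − 40.62670)²/40.62670 = 6.8046
χ² = 0.7594 + 4.0357 + 0.9456 + 1.2656 + 3.9798 + 7.6433 + 0.3641 + 5.0879 + 2.0475 + 1.3982 + 3.0889 + 6.8046 = 37.421
df = (4−1)(3−1) = 6. Since 37.421 > 12.592, reject the null hypothesis of independence at α = 0.05.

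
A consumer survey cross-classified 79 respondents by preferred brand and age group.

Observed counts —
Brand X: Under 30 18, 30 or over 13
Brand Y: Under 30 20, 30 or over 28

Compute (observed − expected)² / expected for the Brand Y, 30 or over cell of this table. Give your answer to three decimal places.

Row total (Brand Y) = 48; column total (30 or over) = 41; N = 79.
Expected count E = 48 × 41 / 79 = 24.9114.
Contribution = (O − E)²/E = (28 − 24.9114)² / 24.9114 = 0.383.

0.383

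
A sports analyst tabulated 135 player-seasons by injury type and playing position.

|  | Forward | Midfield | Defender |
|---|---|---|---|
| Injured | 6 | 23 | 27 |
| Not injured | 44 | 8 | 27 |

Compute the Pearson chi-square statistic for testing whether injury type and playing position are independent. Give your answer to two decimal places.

Row totals: 56, 79. Column totals: 50, 31, 54. Grand total N = 135.
Expected counts (row total × column total / N):
  Injured, Forward: 56×50/135 = 20.741
  Injured, Midfield: 56×31/135 = 12.859
  Injured, Defender: 56×54/135 = 22.400
  Not injured, Forward: 79×50/135 = 29.259
  Not injured, Midfield: 79×31/135 = 18.141
  Not injured, Defender: 79×54/135 = 31.600
Contributions (O − E)²/E:
  (6 − 20.741)²/20.741 = 10.4767
  (23 − 12.859)²/12.859 = 7.9975
  (27 − 22.400)²/22.400 = 0.9446
  (44 − 29.259)²/29.259 = 7.4267
  (8 − 18.141)²/18.141 = 5.6689
  (27 − 31.600)²/31.600 = 0.6696
χ² = 10.4767 + 7.9975 + 0.9446 + 7.4267 + 5.6689 + 0.6696 = 33.18

33.18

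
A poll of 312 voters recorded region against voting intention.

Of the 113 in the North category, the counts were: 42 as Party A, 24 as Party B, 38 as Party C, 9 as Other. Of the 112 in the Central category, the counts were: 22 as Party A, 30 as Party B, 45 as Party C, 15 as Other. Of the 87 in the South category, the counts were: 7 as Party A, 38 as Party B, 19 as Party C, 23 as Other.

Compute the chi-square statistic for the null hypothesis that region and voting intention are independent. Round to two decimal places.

44.43

Row totals: 113, 112, 87. Column totals: 71, 92, 102, 47. Grand total N = 312.
Expected counts (row total × column total / N):
  North, Party A: 113×71/312 = 25.715
  North, Party B: 113×92/312 = 33.321
  North, Party C: 113×102/312 = 36.942
  North, Other: 113×47/312 = 17.022
  Central, Party A: 112×71/312 = 25.487
  Central, Party B: 112×92/312 = 33.026
  Central, Party C: 112×102/312 = 36.615
  Central, Other: 112×47/312 = 16.872
  South, Party A: 87×71/312 = 19.798
  South, Party B: 87×92/312 = 25.654
  South, Party C: 87×102/312 = 28.442
  South, Other: 87×47/312 = 13.106
Contributions (O − E)²/E:
  (42 − 25.715)²/25.715 = 10.3131
  (24 − 33.321)²/33.321 = 2.6074
  (38 − 36.942)²/36.942 = 0.0303
  (9 − 17.022)²/17.022 = 3.7805
  (22 − 25.487)²/25.487 = 0.4771
  (30 − 33.026)²/33.026 = 0.2773
  (45 − 36.615)²/36.615 = 1.9202
  (15 − 16.872)²/16.872 = 0.2077
  (7 − 19.798)²/19.798 = 8.2730
  (38 − 25.654)²/25.654 = 5.9415
  (19 − 28.442)²/28.442 = 3.1345
  (23 − 13.106)²/13.106 = 7.4692
χ² = 10.3131 + 2.6074 + 0.0303 + 3.7805 + 0.4771 + 0.2773 + 1.9202 + 0.2077 + 8.2730 + 5.9415 + 3.1345 + 7.4692 = 44.43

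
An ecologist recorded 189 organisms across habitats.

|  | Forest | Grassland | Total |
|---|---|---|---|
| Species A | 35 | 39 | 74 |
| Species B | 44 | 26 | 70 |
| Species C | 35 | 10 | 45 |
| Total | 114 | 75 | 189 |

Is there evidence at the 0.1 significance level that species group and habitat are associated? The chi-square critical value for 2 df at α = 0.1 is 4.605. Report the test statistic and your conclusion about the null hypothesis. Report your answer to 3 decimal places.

11.161; reject H₀

Grand total N = 189.
Expected counts (row total × column total / N):
  Species A, Forest: 74×114/189 = 44.6349
  Species A, Grassland: 74×75/189 = 29.3651
  Species B, Forest: 70×114/189 = 42.2222
  Species B, Grassland: 70×75/189 = 27.7778
  Species C, Forest: 45×114/189 = 27.1429
  Species C, Grassland: 45×75/189 = 17.8571
Contributions (O − E)²/E:
  (35 − 44.6349)²/44.6349 = 2.0798
  (39 − 29.3651)²/29.3651 = 3.1613
  (44 − 42.2222)²/42.2222 = 0.0749
  (26 − 27.7778)²/27.7778 = 0.1138
  (35 − 27.1429)²/27.1429 = 2.2744
  (10 − 17.8571)²/17.8571 = 3.4571
χ² = 2.0798 + 3.1613 + 0.0749 + 0.1138 + 2.2744 + 3.4571 = 11.161
df = (3−1)(2−1) = 2. Since 11.161 > 4.605, reject the null hypothesis of independence at α = 0.1.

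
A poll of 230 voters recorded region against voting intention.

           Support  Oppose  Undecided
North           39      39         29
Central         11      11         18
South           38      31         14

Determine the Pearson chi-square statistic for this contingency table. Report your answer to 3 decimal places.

11.440

Row totals: 107, 40, 83. Column totals: 88, 81, 61. Grand total N = 230.
Expected counts (row total × column total / N):
  North, Support: 107×88/230 = 40.93913
  North, Oppose: 107×81/230 = 37.68261
  North, Undecided: 107×61/230 = 28.37826
  Central, Support: 40×88/230 = 15.30435
  Central, Oppose: 40×81/230 = 14.08696
  Central, Undecided: 40×61/230 = 10.60870
  South, Support: 83×88/230 = 31.75652
  South, Oppose: 83×81/230 = 29.23043
  South, Undecided: 83×61/230 = 22.01304
Contributions (O − E)²/E:
  (39 − 40.93913)²/40.93913 = 0.0918
  (39 − 37.68261)²/37.68261 = 0.0461
  (29 − 28.37826)²/28.37826 = 0.0136
  (11 − 15.30435)²/15.30435 = 1.2106
  (11 − 14.08696)²/14.08696 = 0.6765
  (18 − 10.60870)²/10.60870 = 5.1497
  (38 − 31.75652)²/31.75652 = 1.2275
  (31 − 29.23043)²/29.23043 = 0.1071
  (14 − 22.01304)²/22.01304 = 2.9169
χ² = 0.0918 + 0.0461 + 0.0136 + 1.2106 + 0.6765 + 5.1497 + 1.2275 + 0.1071 + 2.9169 = 11.440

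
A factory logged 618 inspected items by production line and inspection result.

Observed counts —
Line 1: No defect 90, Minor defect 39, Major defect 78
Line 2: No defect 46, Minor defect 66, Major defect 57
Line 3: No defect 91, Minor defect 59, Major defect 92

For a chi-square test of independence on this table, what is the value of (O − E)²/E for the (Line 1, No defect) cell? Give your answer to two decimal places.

Row total (Line 1) = 207; column total (No defect) = 227; N = 618.
Expected count E = 207 × 227 / 618 = 76.034.
Contribution = (O − E)²/E = (90 − 76.034)² / 76.034 = 2.57.

2.57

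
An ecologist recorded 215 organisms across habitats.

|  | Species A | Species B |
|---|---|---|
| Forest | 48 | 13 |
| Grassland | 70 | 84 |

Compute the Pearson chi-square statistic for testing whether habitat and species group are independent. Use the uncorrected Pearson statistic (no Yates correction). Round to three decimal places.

19.489

Row totals: 61, 154. Column totals: 118, 97. Grand total N = 215.
Expected counts (row total × column total / N):
  Forest, Species A: 61×118/215 = 33.4791
  Forest, Species B: 61×97/215 = 27.5209
  Grassland, Species A: 154×118/215 = 84.5209
  Grassland, Species B: 154×97/215 = 69.4791
Contributions (O − E)²/E:
  (48 − 33.4791)²/33.4791 = 6.2982
  (13 − 27.5209)²/27.5209 = 7.6617
  (70 − 84.5209)²/84.5209 = 2.4947
  (84 − 69.4791)²/69.4791 = 3.0348
χ² = 6.2982 + 7.6617 + 2.4947 + 3.0348 = 19.489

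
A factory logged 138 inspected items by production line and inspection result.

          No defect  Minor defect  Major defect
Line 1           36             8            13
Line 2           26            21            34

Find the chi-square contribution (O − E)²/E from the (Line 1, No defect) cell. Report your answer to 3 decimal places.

Row total (Line 1) = 57; column total (No defect) = 62; N = 138.
Expected count E = 57 × 62 / 138 = 25.6087.
Contribution = (O − E)²/E = (36 − 25.6087)² / 25.6087 = 4.217.

4.217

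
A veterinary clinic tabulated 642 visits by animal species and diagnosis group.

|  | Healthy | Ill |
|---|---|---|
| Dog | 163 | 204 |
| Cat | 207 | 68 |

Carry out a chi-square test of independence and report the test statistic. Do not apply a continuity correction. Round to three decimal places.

61.308

Row totals: 367, 275. Column totals: 370, 272. Grand total N = 642.
Expected counts (row total × column total / N):
  Dog, Healthy: 367×370/642 = 211.5109
  Dog, Ill: 367×272/642 = 155.4891
  Cat, Healthy: 275×370/642 = 158.4891
  Cat, Ill: 275×272/642 = 116.5109
Contributions (O − E)²/E:
  (163 − 211.5109)²/211.5109 = 11.1262
  (204 − 155.4891)²/155.4891 = 15.1349
  (207 − 158.4891)²/158.4891 = 14.8484
  (68 − 116.5109)²/116.5109 = 20.1982
χ² = 11.1262 + 15.1349 + 14.8484 + 20.1982 = 61.308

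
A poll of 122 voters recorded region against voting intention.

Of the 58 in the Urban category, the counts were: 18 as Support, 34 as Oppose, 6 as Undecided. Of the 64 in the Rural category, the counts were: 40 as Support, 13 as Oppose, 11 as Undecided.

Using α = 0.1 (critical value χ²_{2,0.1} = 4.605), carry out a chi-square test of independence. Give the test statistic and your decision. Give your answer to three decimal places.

Row totals: 58, 64. Column totals: 58, 47, 17. Grand total N = 122.
Expected counts (row total × column total / N):
  Urban, Support: 58×58/122 = 27.5738
  Urban, Oppose: 58×47/122 = 22.3443
  Urban, Undecided: 58×17/122 = 8.0820
  Rural, Support: 64×58/122 = 30.4262
  Rural, Oppose: 64×47/122 = 24.6557
  Rural, Undecided: 64×17/122 = 8.9180
Contributions (O − E)²/E:
  (18 − 27.5738)²/27.5738 = 3.3241
  (34 − 22.3443)²/22.3443 = 6.0801
  (6 − 8.0820)²/8.0820 = 0.5363
  (40 − 30.4262)²/30.4262 = 3.0125
  (13 − 24.6557)²/24.6557 = 5.5101
  (11 − 8.9180)²/8.9180 = 0.4861
χ² = 3.3241 + 6.0801 + 0.5363 + 3.0125 + 5.5101 + 0.4861 = 18.949
df = (2−1)(3−1) = 2. Since 18.949 > 4.605, reject the null hypothesis of independence at α = 0.1.

18.949; reject H₀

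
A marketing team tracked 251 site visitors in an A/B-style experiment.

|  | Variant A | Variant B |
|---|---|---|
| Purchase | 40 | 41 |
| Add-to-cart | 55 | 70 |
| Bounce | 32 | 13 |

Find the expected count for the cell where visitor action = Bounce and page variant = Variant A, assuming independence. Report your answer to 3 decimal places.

Row total (Bounce) = 45; column total (Variant A) = 127; grand total N = 251.
Expected count = (row total × column total) / N = 45 × 127 / 251 = 22.769.

22.769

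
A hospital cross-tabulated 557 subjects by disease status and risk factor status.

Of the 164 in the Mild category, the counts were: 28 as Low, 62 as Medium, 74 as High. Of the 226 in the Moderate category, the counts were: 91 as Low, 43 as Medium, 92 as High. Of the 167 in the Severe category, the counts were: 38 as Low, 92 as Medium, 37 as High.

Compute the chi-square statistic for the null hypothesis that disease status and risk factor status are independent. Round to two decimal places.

Row totals: 164, 226, 167. Column totals: 157, 197, 203. Grand total N = 557.
Expected counts (row total × column total / N):
  Mild, Low: 164×157/557 = 46.2262
  Mild, Medium: 164×197/557 = 58.0036
  Mild, High: 164×203/557 = 59.7702
  Moderate, Low: 226×157/557 = 63.7020
  Moderate, Medium: 226×197/557 = 79.9318
  Moderate, High: 226×203/557 = 82.3662
  Severe, Low: 167×157/557 = 47.0718
  Severe, Medium: 167×197/557 = 59.0646
  Severe, High: 167×203/557 = 60.8636
Contributions (O − E)²/E:
  (28 − 46.2262)²/46.2262 = 7.1863
  (62 − 58.0036)²/58.0036 = 0.2753
  (74 − 59.7702)²/59.7702 = 3.3878
  (91 − 63.7020)²/63.7020 = 11.6979
  (43 − 79.9318)²/79.9318 = 17.0640
  (92 − 82.3662)²/82.3662 = 1.1268
  (38 − 47.0718)²/47.0718 = 1.7483
  (92 − 59.0646)²/59.0646 = 18.3653
  (37 − 60.8636)²/60.8636 = 9.3565
χ² = 7.1863 + 0.2753 + 3.3878 + 11.6979 + 17.0640 + 1.1268 + 1.7483 + 18.3653 + 9.3565 = 70.21

70.21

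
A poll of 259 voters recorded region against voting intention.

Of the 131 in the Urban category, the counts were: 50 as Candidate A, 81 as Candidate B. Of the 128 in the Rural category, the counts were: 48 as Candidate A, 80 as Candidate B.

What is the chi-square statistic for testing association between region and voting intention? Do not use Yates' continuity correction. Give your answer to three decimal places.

0.012

Row totals: 131, 128. Column totals: 98, 161. Grand total N = 259.
Expected counts (row total × column total / N):
  Urban, Candidate A: 131×98/259 = 49.5676
  Urban, Candidate B: 131×161/259 = 81.4324
  Rural, Candidate A: 128×98/259 = 48.4324
  Rural, Candidate B: 128×161/259 = 79.5676
Contributions (O − E)²/E:
  (50 − 49.5676)²/49.5676 = 0.0038
  (81 − 81.4324)²/81.4324 = 0.0023
  (48 − 48.4324)²/48.4324 = 0.0039
  (80 − 79.5676)²/79.5676 = 0.0023
χ² = 0.0038 + 0.0023 + 0.0039 + 0.0023 = 0.012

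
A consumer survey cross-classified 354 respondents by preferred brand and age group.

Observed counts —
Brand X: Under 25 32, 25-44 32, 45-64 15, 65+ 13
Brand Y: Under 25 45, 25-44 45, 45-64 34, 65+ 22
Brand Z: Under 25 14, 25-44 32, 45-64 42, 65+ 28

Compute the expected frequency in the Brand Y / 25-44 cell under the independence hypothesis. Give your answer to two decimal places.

Row total (Brand Y) = 146; column total (25-44) = 109; grand total N = 354.
Expected count = (row total × column total) / N = 146 × 109 / 354 = 44.95.

44.95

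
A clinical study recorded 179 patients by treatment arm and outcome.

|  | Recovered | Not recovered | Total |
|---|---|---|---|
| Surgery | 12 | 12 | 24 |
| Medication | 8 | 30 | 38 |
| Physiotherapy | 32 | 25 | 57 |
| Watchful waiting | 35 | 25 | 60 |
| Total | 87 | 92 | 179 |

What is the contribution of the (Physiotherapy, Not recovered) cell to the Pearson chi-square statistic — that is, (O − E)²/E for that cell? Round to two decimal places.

0.63

Row total (Physiotherapy) = 57; column total (Not recovered) = 92; N = 179.
Expected count E = 57 × 92 / 179 = 29.2961.
Contribution = (O − E)²/E = (25 − 29.2961)² / 29.2961 = 0.63.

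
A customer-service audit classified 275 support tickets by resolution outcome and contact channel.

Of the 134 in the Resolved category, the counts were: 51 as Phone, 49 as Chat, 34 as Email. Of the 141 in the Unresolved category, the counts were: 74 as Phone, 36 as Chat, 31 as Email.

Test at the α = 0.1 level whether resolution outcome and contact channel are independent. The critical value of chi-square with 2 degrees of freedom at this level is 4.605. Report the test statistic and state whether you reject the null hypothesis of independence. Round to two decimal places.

Row totals: 134, 141. Column totals: 125, 85, 65. Grand total N = 275.
Expected counts (row total × column total / N):
  Resolved, Phone: 134×125/275 = 60.909
  Resolved, Chat: 134×85/275 = 41.418
  Resolved, Email: 134×65/275 = 31.673
  Unresolved, Phone: 141×125/275 = 64.091
  Unresolved, Chat: 141×85/275 = 43.582
  Unresolved, Email: 141×65/275 = 33.327
Contributions (O − E)²/E:
  (51 − 60.909)²/60.909 = 1.6120
  (49 − 41.418)²/41.418 = 1.3880
  (34 − 31.673)²/31.673 = 0.1710
  (74 − 64.091)²/64.091 = 1.5320
  (36 − 43.582)²/43.582 = 1.3190
  (31 − 33.327)²/33.327 = 0.1625
χ² = 1.6120 + 1.3880 + 0.1710 + 1.5320 + 1.3190 + 0.1625 = 6.18
df = (2−1)(3−1) = 2. Since 6.18 > 4.605, reject the null hypothesis of independence at α = 0.1.

6.18; reject H₀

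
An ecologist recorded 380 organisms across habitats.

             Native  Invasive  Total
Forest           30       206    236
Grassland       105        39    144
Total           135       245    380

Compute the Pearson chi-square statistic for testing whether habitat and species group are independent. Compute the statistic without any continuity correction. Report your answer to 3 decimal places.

141.521

Grand total N = 380.
Expected counts (row total × column total / N):
  Forest, Native: 236×135/380 = 83.8421
  Forest, Invasive: 236×245/380 = 152.1579
  Grassland, Native: 144×135/380 = 51.1579
  Grassland, Invasive: 144×245/380 = 92.8421
Contributions (O − E)²/E:
  (30 − 83.8421)²/83.8421 = 34.5766
  (206 − 152.1579)²/152.1579 = 19.0524
  (105 − 51.1579)²/51.1579 = 56.6671
  (39 − 92.8421)²/92.8421 = 31.2248
χ² = 34.5766 + 19.0524 + 56.6671 + 31.2248 = 141.521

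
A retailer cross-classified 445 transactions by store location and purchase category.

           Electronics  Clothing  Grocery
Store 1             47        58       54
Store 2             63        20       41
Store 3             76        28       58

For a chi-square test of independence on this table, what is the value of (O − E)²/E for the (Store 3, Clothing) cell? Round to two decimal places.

Row total (Store 3) = 162; column total (Clothing) = 106; N = 445.
Expected count E = 162 × 106 / 445 = 38.589.
Contribution = (O − E)²/E = (28 − 38.589)² / 38.589 = 2.91.

2.91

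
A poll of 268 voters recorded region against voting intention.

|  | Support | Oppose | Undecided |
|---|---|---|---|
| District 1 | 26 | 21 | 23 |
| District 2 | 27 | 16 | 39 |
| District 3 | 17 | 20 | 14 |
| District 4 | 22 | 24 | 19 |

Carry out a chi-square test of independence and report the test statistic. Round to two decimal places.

Row totals: 70, 82, 51, 65. Column totals: 92, 81, 95. Grand total N = 268.
Expected counts (row total × column total / N):
  District 1, Support: 70×92/268 = 24.0299
  District 1, Oppose: 70×81/268 = 21.1567
  District 1, Undecided: 70×95/268 = 24.8134
  District 2, Support: 82×92/268 = 28.1493
  District 2, Oppose: 82×81/268 = 24.7836
  District 2, Undecided: 82×95/268 = 29.0672
  District 3, Support: 51×92/268 = 17.5075
  District 3, Oppose: 51×81/268 = 15.4142
  District 3, Undecided: 51×95/268 = 18.0784
  District 4, Support: 65×92/268 = 22.3134
  District 4, Oppose: 65×81/268 = 19.6455
  District 4, Undecided: 65×95/268 = 23.0410
Contributions (O − E)²/E:
  (26 − 24.0299)²/24.0299 = 0.1615
  (21 − 21.1567)²/21.1567 = 0.0012
  (23 − 24.8134)²/24.8134 = 0.1325
  (27 − 28.1493)²/28.1493 = 0.0469
  (16 − 24.7836)²/24.7836 = 3.1130
  (39 − 29.0672)²/29.0672 = 3.3942
  (17 − 17.5075)²/17.5075 = 0.0147
  (20 − 15.4142)²/15.4142 = 1.3643
  (14 − 18.0784)²/18.0784 = 0.9201
  (22 − 22.3134)²/22.3134 = 0.0044
  (24 − 19.6455)²/19.6455 = 0.9652
  (19 − 23.0410)²/23.0410 = 0.7087
χ² = 0.1615 + 0.0012 + 0.1325 + 0.0469 + 3.1130 + 3.3942 + 0.0147 + 1.3643 + 0.9201 + 0.0044 + 0.9652 + 0.7087 = 10.83

10.83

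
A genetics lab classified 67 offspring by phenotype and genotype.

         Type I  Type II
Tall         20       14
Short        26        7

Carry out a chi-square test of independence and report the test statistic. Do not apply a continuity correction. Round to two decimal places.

Row totals: 34, 33. Column totals: 46, 21. Grand total N = 67.
Expected counts (row total × column total / N):
  Tall, Type I: 34×46/67 = 23.343
  Tall, Type II: 34×21/67 = 10.657
  Short, Type I: 33×46/67 = 22.657
  Short, Type II: 33×21/67 = 10.343
Contributions (O − E)²/E:
  (20 − 23.343)²/23.343 = 0.4788
  (14 − 10.657)²/10.657 = 1.0487
  (26 − 22.657)²/22.657 = 0.4933
  (7 − 10.343)²/10.343 = 1.0805
χ² = 0.4788 + 1.0487 + 0.4933 + 1.0805 = 3.10

3.10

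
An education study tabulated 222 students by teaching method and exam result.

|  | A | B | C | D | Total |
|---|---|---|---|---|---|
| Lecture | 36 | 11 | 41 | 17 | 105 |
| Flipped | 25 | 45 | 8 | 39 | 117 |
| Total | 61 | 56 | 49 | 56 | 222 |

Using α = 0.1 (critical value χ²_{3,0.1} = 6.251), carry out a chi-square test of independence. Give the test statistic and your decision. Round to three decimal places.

53.000; reject H₀

Grand total N = 222.
Expected counts (row total × column total / N):
  Lecture, A: 105×61/222 = 28.8514
  Lecture, B: 105×56/222 = 26.4865
  Lecture, C: 105×49/222 = 23.1757
  Lecture, D: 105×56/222 = 26.4865
  Flipped, A: 117×61/222 = 32.1486
  Flipped, B: 117×56/222 = 29.5135
  Flipped, C: 117×49/222 = 25.8243
  Flipped, D: 117×56/222 = 29.5135
Contributions (O − E)²/E:
  (36 − 28.8514)²/28.8514 = 1.7712
  (11 − 26.4865)²/26.4865 = 9.0549
  (41 − 23.1757)²/23.1757 = 13.7086
  (17 − 26.4865)²/26.4865 = 3.3977
  (25 − 32.1486)²/32.1486 = 1.5896
  (45 − 29.5135)²/29.5135 = 8.1262
  (8 − 25.8243)²/25.8243 = 12.3026
  (39 − 29.5135)²/29.5135 = 3.0492
χ² = 1.7712 + 9.0549 + 13.7086 + 3.3977 + 1.5896 + 8.1262 + 12.3026 + 3.0492 = 53.000
df = (2−1)(4−1) = 3. Since 53.000 > 6.251, reject the null hypothesis of independence at α = 0.1.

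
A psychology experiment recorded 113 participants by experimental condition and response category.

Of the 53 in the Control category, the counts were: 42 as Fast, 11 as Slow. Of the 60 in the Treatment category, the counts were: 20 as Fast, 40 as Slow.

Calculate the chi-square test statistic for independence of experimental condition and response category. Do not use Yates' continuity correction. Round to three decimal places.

Row totals: 53, 60. Column totals: 62, 51. Grand total N = 113.
Expected counts (row total × column total / N):
  Control, Fast: 53×62/113 = 29.0796
  Control, Slow: 53×51/113 = 23.9204
  Treatment, Fast: 60×62/113 = 32.9204
  Treatment, Slow: 60×51/113 = 27.0796
Contributions (O − E)²/E:
  (42 − 29.0796)²/29.0796 = 5.7407
  (11 − 23.9204)²/23.9204 = 6.9788
  (20 − 32.9204)²/32.9204 = 5.0709
  (40 − 27.0796)²/27.0796 = 6.1647
χ² = 5.7407 + 6.9788 + 5.0709 + 6.1647 = 23.955

23.955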